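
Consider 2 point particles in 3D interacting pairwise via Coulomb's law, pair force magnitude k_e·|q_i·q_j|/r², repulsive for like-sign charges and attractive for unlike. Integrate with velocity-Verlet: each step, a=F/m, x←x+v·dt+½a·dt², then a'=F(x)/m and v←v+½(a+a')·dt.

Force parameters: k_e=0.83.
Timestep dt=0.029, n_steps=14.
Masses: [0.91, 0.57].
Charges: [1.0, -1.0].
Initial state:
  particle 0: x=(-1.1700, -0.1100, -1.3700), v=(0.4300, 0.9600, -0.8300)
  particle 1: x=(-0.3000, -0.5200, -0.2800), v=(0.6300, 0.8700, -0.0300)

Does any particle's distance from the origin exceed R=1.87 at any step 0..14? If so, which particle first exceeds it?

step 0: x0=(-1.1700, -0.1100, -1.3700) x1=(-0.3000, -0.5200, -0.2800)
step 1: x0=(-1.1574, -0.0822, -1.3939) x1=(-0.2819, -0.4947, -0.2811)
step 2: x0=(-1.1446, -0.0545, -1.4176) x1=(-0.2641, -0.4692, -0.2826)
step 3: x0=(-1.1316, -0.0269, -1.4410) x1=(-0.2467, -0.4436, -0.2845)
step 4: x0=(-1.1185, 0.0006, -1.4642) x1=(-0.2296, -0.4178, -0.2869)
step 5: x0=(-1.1051, 0.0280, -1.4871) x1=(-0.2127, -0.3919, -0.2896)
step 6: x0=(-1.0915, 0.0553, -1.5097) x1=(-0.1962, -0.3659, -0.2927)
step 7: x0=(-1.0778, 0.0826, -1.5321) x1=(-0.1800, -0.3397, -0.2962)
step 8: x0=(-1.0639, 0.1097, -1.5543) x1=(-0.1640, -0.3134, -0.3001)
step 9: x0=(-1.0498, 0.1368, -1.5762) x1=(-0.1483, -0.2869, -0.3044)
step 10: x0=(-1.0356, 0.1638, -1.5980) x1=(-0.1328, -0.2604, -0.3090)
step 11: x0=(-1.0212, 0.1907, -1.6194) x1=(-0.1177, -0.2337, -0.3140)
step 12: x0=(-1.0066, 0.2176, -1.6407) x1=(-0.1027, -0.2069, -0.3194)
step 13: x0=(-0.9919, 0.2444, -1.6617) x1=(-0.0880, -0.1800, -0.3251)
step 14: x0=(-0.9770, 0.2711, -1.6825) x1=(-0.0736, -0.1530, -0.3312)

yes, particle 0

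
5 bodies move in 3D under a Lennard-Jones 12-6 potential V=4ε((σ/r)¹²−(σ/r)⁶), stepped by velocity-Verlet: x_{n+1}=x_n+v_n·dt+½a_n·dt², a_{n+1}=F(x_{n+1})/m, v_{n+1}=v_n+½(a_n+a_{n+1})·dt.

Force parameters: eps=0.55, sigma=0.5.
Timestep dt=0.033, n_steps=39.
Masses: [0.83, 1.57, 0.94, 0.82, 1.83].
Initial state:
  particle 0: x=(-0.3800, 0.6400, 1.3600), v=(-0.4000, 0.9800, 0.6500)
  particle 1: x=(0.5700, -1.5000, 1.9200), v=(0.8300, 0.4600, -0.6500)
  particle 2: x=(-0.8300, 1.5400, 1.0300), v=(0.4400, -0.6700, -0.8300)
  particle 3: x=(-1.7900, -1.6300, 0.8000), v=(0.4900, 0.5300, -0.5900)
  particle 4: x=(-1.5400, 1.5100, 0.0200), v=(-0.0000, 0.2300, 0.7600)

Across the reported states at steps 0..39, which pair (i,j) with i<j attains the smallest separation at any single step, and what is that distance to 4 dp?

pair (0,2), distance 0.8702

step 0: x0=(-0.3800, 0.6400, 1.3600) x1=(0.5700, -1.5000, 1.9200) x2=(-0.8300, 1.5400, 1.0300) x3=(-1.7900, -1.6300, 0.8000) x4=(-1.5400, 1.5100, 0.0200)
step 1: x0=(-0.3932, 0.6724, 1.3814) x1=(0.5974, -1.4848, 1.8985) x2=(-0.8155, 1.5178, 1.0026) x3=(-1.7738, -1.6125, 0.7805) x4=(-1.5400, 1.5176, 0.0451)
step 2: x0=(-0.4066, 0.7050, 1.4028) x1=(0.6248, -1.4696, 1.8771) x2=(-0.8009, 1.4955, 0.9752) x3=(-1.7577, -1.5950, 0.7611) x4=(-1.5400, 1.5252, 0.0702)
step 3: x0=(-0.4200, 0.7379, 1.4240) x1=(0.6522, -1.4545, 1.8556) x2=(-0.7862, 1.4729, 0.9479) x3=(-1.7415, -1.5775, 0.7416) x4=(-1.5399, 1.5328, 0.0954)
step 4: x0=(-0.4336, 0.7710, 1.4450) x1=(0.6796, -1.4393, 1.8342) x2=(-0.7715, 1.4501, 0.9207) x3=(-1.7253, -1.5600, 0.7221) x4=(-1.5398, 1.5404, 0.1206)
step 5: x0=(-0.4474, 0.8045, 1.4657) x1=(0.7069, -1.4241, 1.8127) x2=(-0.7568, 1.4270, 0.8937) x3=(-1.7091, -1.5425, 0.7027) x4=(-1.5397, 1.5479, 0.1458)
step 6: x0=(-0.4614, 0.8383, 1.4861) x1=(0.7343, -1.4089, 1.7913) x2=(-0.7419, 1.4036, 0.8668) x3=(-1.6930, -1.5251, 0.6832) x4=(-1.5395, 1.5555, 0.1711)
step 7: x0=(-0.4755, 0.8726, 1.5061) x1=(0.7617, -1.3937, 1.7698) x2=(-0.7270, 1.3799, 0.8402) x3=(-1.6768, -1.5076, 0.6637) x4=(-1.5393, 1.5631, 0.1964)
step 8: x0=(-0.4898, 0.9072, 1.5256) x1=(0.7891, -1.3786, 1.7484) x2=(-0.7121, 1.3559, 0.8140) x3=(-1.6606, -1.4901, 0.6442) x4=(-1.5390, 1.5706, 0.2218)
step 9: x0=(-0.5043, 0.9421, 1.5446) x1=(0.8165, -1.3634, 1.7269) x2=(-0.6971, 1.3316, 0.7881) x3=(-1.6445, -1.4726, 0.6248) x4=(-1.5386, 1.5781, 0.2472)
step 10: x0=(-0.5190, 0.9773, 1.5630) x1=(0.8439, -1.3482, 1.7055) x2=(-0.6822, 1.3071, 0.7626) x3=(-1.6283, -1.4551, 0.6053) x4=(-1.5381, 1.5856, 0.2727)
step 11: x0=(-0.5338, 1.0128, 1.5808) x1=(0.8713, -1.3330, 1.6840) x2=(-0.6674, 1.2824, 0.7376) x3=(-1.6121, -1.4376, 0.5858) x4=(-1.5376, 1.5931, 0.2982)
step 12: x0=(-0.5486, 1.0484, 1.5981) x1=(0.8987, -1.3178, 1.6626) x2=(-0.6526, 1.2577, 0.7129) x3=(-1.5959, -1.4201, 0.5664) x4=(-1.5370, 1.6005, 0.3238)
step 13: x0=(-0.5635, 1.0842, 1.6149) x1=(0.9260, -1.3026, 1.6411) x2=(-0.6380, 1.2329, 0.6885) x3=(-1.5798, -1.4026, 0.5469) x4=(-1.5363, 1.6080, 0.3494)
step 14: x0=(-0.5785, 1.1200, 1.6313) x1=(0.9534, -1.2875, 1.6197) x2=(-0.6235, 1.2082, 0.6644) x3=(-1.5636, -1.3851, 0.5274) x4=(-1.5355, 1.6153, 0.3751)
step 15: x0=(-0.5935, 1.1558, 1.6474) x1=(0.9808, -1.2723, 1.5982) x2=(-0.6091, 1.1834, 0.6406) x3=(-1.5474, -1.3676, 0.5080) x4=(-1.5346, 1.6227, 0.4008)
step 16: x0=(-0.6084, 1.1917, 1.6633) x1=(1.0082, -1.2571, 1.5768) x2=(-0.5949, 1.1588, 0.6169) x3=(-1.5312, -1.3501, 0.4885) x4=(-1.5336, 1.6300, 0.4265)
step 17: x0=(-0.6234, 1.2275, 1.6790) x1=(1.0356, -1.2419, 1.5553) x2=(-0.5808, 1.1342, 0.5934) x3=(-1.5151, -1.3326, 0.4690) x4=(-1.5326, 1.6372, 0.4522)
step 18: x0=(-0.6384, 1.2634, 1.6945) x1=(1.0630, -1.2267, 1.5339) x2=(-0.5668, 1.1097, 0.5699) x3=(-1.4989, -1.3151, 0.4496) x4=(-1.5315, 1.6444, 0.4779)
step 19: x0=(-0.6534, 1.2992, 1.7099) x1=(1.0904, -1.2115, 1.5124) x2=(-0.5530, 1.0853, 0.5466) x3=(-1.4827, -1.2976, 0.4301) x4=(-1.5303, 1.6516, 0.5037)
step 20: x0=(-0.6684, 1.3350, 1.7252) x1=(1.1178, -1.1964, 1.4910) x2=(-0.5392, 1.0609, 0.5233) x3=(-1.4665, -1.2801, 0.4106) x4=(-1.5292, 1.6588, 0.5294)
step 21: x0=(-0.6834, 1.3708, 1.7404) x1=(1.1451, -1.1812, 1.4695) x2=(-0.5255, 1.0366, 0.5001) x3=(-1.4503, -1.2626, 0.3912) x4=(-1.5279, 1.6660, 0.5552)
step 22: x0=(-0.6983, 1.4066, 1.7556) x1=(1.1725, -1.1660, 1.4481) x2=(-0.5119, 1.0123, 0.4769) x3=(-1.4342, -1.2451, 0.3717) x4=(-1.5266, 1.6731, 0.5810)
step 23: x0=(-0.7133, 1.4424, 1.7707) x1=(1.1999, -1.1508, 1.4266) x2=(-0.4983, 0.9881, 0.4538) x3=(-1.4180, -1.2276, 0.3522) x4=(-1.5253, 1.6802, 0.6067)
step 24: x0=(-0.7283, 1.4782, 1.7858) x1=(1.2273, -1.1356, 1.4052) x2=(-0.4848, 0.9639, 0.4307) x3=(-1.4018, -1.2101, 0.3328) x4=(-1.5240, 1.6873, 0.6325)
step 25: x0=(-0.7434, 1.5140, 1.8008) x1=(1.2547, -1.1204, 1.3837) x2=(-0.4713, 0.9397, 0.4076) x3=(-1.3856, -1.1926, 0.3133) x4=(-1.5227, 1.6944, 0.6583)
step 26: x0=(-0.7584, 1.5498, 1.8158) x1=(1.2821, -1.1053, 1.3623) x2=(-0.4578, 0.9155, 0.3845) x3=(-1.3695, -1.1751, 0.2938) x4=(-1.5213, 1.7014, 0.6840)
step 27: x0=(-0.7734, 1.5855, 1.8308) x1=(1.3094, -1.0901, 1.3408) x2=(-0.4444, 0.8914, 0.3614) x3=(-1.3533, -1.1576, 0.2744) x4=(-1.5199, 1.7085, 0.7098)
step 28: x0=(-0.7885, 1.6213, 1.8458) x1=(1.3368, -1.0749, 1.3194) x2=(-0.4310, 0.8673, 0.3384) x3=(-1.3371, -1.1401, 0.2549) x4=(-1.5185, 1.7155, 0.7356)
step 29: x0=(-0.8036, 1.6571, 1.8607) x1=(1.3642, -1.0597, 1.2979) x2=(-0.4176, 0.8432, 0.3154) x3=(-1.3209, -1.1226, 0.2354) x4=(-1.5171, 1.7226, 0.7614)
step 30: x0=(-0.8187, 1.6929, 1.8756) x1=(1.3916, -1.0445, 1.2765) x2=(-0.4042, 0.8191, 0.2923) x3=(-1.3047, -1.1051, 0.2160) x4=(-1.5156, 1.7296, 0.7873)
step 31: x0=(-0.8338, 1.7286, 1.8904) x1=(1.4190, -1.0293, 1.2550) x2=(-0.3908, 0.7950, 0.2693) x3=(-1.2885, -1.0876, 0.1965) x4=(-1.5142, 1.7367, 0.8131)
step 32: x0=(-0.8489, 1.7644, 1.9052) x1=(1.4464, -1.0142, 1.2336) x2=(-0.3774, 0.7709, 0.2463) x3=(-1.2724, -1.0701, 0.1770) x4=(-1.5127, 1.7437, 0.8390)
step 33: x0=(-0.8641, 1.8002, 1.9199) x1=(1.4737, -0.9990, 1.2121) x2=(-0.3641, 0.7469, 0.2233) x3=(-1.2562, -1.0526, 0.1576) x4=(-1.5112, 1.7507, 0.8648)
step 34: x0=(-0.8793, 1.8360, 1.9346) x1=(1.5011, -0.9838, 1.1906) x2=(-0.3507, 0.7228, 0.2003) x3=(-1.2400, -1.0350, 0.1381) x4=(-1.5097, 1.7577, 0.8907)
step 35: x0=(-0.8945, 1.8717, 1.9493) x1=(1.5285, -0.9686, 1.1692) x2=(-0.3374, 0.6987, 0.1772) x3=(-1.2238, -1.0175, 0.1187) x4=(-1.5082, 1.7648, 0.9167)
step 36: x0=(-0.9098, 1.9075, 1.9638) x1=(1.5559, -0.9534, 1.1477) x2=(-0.3240, 0.6747, 0.1542) x3=(-1.2076, -1.0000, 0.0992) x4=(-1.5066, 1.7718, 0.9426)
step 37: x0=(-0.9251, 1.9432, 1.9783) x1=(1.5833, -0.9382, 1.1263) x2=(-0.3107, 0.6506, 0.1312) x3=(-1.1914, -0.9825, 0.0797) x4=(-1.5051, 1.7788, 0.9686)
step 38: x0=(-0.9405, 1.9790, 1.9928) x1=(1.6107, -0.9230, 1.1048) x2=(-0.2973, 0.6265, 0.1082) x3=(-1.1752, -0.9650, 0.0603) x4=(-1.5035, 1.7858, 0.9946)
step 39: x0=(-0.9559, 2.0147, 2.0071) x1=(1.6380, -0.9079, 1.0834) x2=(-0.2840, 0.6025, 0.0852) x3=(-1.1590, -0.9474, 0.0408) x4=(-1.5019, 1.7929, 1.0206)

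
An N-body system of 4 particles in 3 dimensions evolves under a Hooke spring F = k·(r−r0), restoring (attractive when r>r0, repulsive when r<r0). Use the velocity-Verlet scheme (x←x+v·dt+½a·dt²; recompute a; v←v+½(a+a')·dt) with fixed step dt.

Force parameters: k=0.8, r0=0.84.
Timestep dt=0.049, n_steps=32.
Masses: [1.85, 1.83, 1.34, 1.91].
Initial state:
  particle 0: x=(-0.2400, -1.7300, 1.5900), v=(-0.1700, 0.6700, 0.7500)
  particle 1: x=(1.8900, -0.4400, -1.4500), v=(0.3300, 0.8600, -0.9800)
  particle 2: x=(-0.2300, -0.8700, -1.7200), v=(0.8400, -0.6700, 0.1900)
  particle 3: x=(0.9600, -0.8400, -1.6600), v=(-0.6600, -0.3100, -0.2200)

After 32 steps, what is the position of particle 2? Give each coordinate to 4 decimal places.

step 0: x0=(-0.2400, -1.7300, 1.5900) x1=(1.8900, -0.4400, -1.4500) x2=(-0.2300, -0.8700, -1.7200) x3=(0.9600, -0.8400, -1.6600)
step 1: x0=(-0.2470, -1.6960, 1.6229) x1=(1.9045, -0.3986, -1.4969) x2=(-0.1877, -0.9031, -1.7088) x3=(0.9271, -0.8555, -1.6695)
step 2: x0=(-0.2512, -1.6596, 1.6481) x1=(1.9157, -0.3587, -1.5413) x2=(-0.1432, -0.9366, -1.6937) x3=(0.8933, -0.8716, -1.6765)
step 3: x0=(-0.2527, -1.6209, 1.6653) x1=(1.9234, -0.3203, -1.5833) x2=(-0.0967, -0.9704, -1.6749) x3=(0.8586, -0.8881, -1.6808)
step 4: x0=(-0.2513, -1.5801, 1.6746) x1=(1.9277, -0.2837, -1.6226) x2=(-0.0485, -1.0042, -1.6525) x3=(0.8233, -0.9050, -1.6826)
step 5: x0=(-0.2471, -1.5372, 1.6758) x1=(1.9285, -0.2488, -1.6592) x2=(0.0013, -1.0381, -1.6264) x3=(0.7875, -0.9223, -1.6817)
step 6: x0=(-0.2402, -1.4923, 1.6691) x1=(1.9259, -0.2158, -1.6930) x2=(0.0524, -1.0719, -1.5968) x3=(0.7514, -0.9397, -1.6782)
step 7: x0=(-0.2303, -1.4457, 1.6544) x1=(1.9198, -0.1846, -1.7239) x2=(0.1046, -1.1054, -1.5638) x3=(0.7151, -0.9573, -1.6723)
step 8: x0=(-0.2178, -1.3973, 1.6318) x1=(1.9103, -0.1554, -1.7518) x2=(0.1576, -1.1385, -1.5274) x3=(0.6788, -0.9749, -1.6638)
step 9: x0=(-0.2024, -1.3474, 1.6014) x1=(1.8973, -0.1283, -1.7767) x2=(0.2114, -1.1712, -1.4878) x3=(0.6426, -0.9924, -1.6529)
step 10: x0=(-0.1843, -1.2960, 1.5633) x1=(1.8809, -0.1032, -1.7986) x2=(0.2657, -1.2034, -1.4450) x3=(0.6066, -1.0096, -1.6397)
step 11: x0=(-0.1636, -1.2434, 1.5177) x1=(1.8613, -0.0802, -1.8174) x2=(0.3205, -1.2351, -1.3991) x3=(0.5709, -1.0264, -1.6244)
step 12: x0=(-0.1403, -1.1897, 1.4647) x1=(1.8383, -0.0593, -1.8330) x2=(0.3756, -1.2662, -1.3503) x3=(0.5356, -1.0427, -1.6071)
step 13: x0=(-0.1145, -1.1349, 1.4047) x1=(1.8122, -0.0407, -1.8455) x2=(0.4311, -1.2965, -1.2985) x3=(0.5007, -1.0584, -1.5879)
step 14: x0=(-0.0862, -1.0794, 1.3378) x1=(1.7830, -0.0242, -1.8548) x2=(0.4871, -1.3261, -1.2439) x3=(0.4660, -1.0733, -1.5671)
step 15: x0=(-0.0556, -1.0231, 1.2643) x1=(1.7507, -0.0099, -1.8610) x2=(0.5435, -1.3548, -1.1869) x3=(0.4316, -1.0874, -1.5446)
step 16: x0=(-0.0228, -0.9663, 1.1845) x1=(1.7156, 0.0022, -1.8641) x2=(0.6006, -1.3824, -1.1276) x3=(0.3974, -1.1007, -1.5206)
step 17: x0=(0.0121, -0.9091, 1.0987) x1=(1.6777, 0.0121, -1.8641) x2=(0.6581, -1.4087, -1.0664) x3=(0.3635, -1.1131, -1.4952)
step 18: x0=(0.0491, -0.8517, 1.0074) x1=(1.6371, 0.0198, -1.8611) x2=(0.7160, -1.4336, -1.0036) x3=(0.3300, -1.1247, -1.4683)
step 19: x0=(0.0879, -0.7942, 0.9108) x1=(1.5940, 0.0253, -1.8551) x2=(0.7742, -1.4570, -0.9396) x3=(0.2968, -1.1354, -1.4401)
step 20: x0=(0.1284, -0.7366, 0.8094) x1=(1.5485, 0.0287, -1.8461) x2=(0.8325, -1.4786, -0.8747) x3=(0.2642, -1.1453, -1.4107)
step 21: x0=(0.1705, -0.6792, 0.7035) x1=(1.5008, 0.0299, -1.8343) x2=(0.8909, -1.4983, -0.8091) x3=(0.2322, -1.1542, -1.3800)
step 22: x0=(0.2140, -0.6220, 0.5935) x1=(1.4510, 0.0290, -1.8197) x2=(0.9490, -1.5161, -0.7433) x3=(0.2008, -1.1623, -1.3483)
step 23: x0=(0.2588, -0.5652, 0.4799) x1=(1.3993, 0.0260, -1.8025) x2=(1.0069, -1.5319, -0.6776) x3=(0.1703, -1.1695, -1.3156)
step 24: x0=(0.3048, -0.5088, 0.3630) x1=(1.3459, 0.0211, -1.7827) x2=(1.0642, -1.5456, -0.6121) x3=(0.1407, -1.1758, -1.2820)
step 25: x0=(0.3518, -0.4529, 0.2433) x1=(1.2909, 0.0141, -1.7604) x2=(1.1208, -1.5572, -0.5472) x3=(0.1121, -1.1812, -1.2475)
step 26: x0=(0.3996, -0.3976, 0.1211) x1=(1.2346, 0.0053, -1.7358) x2=(1.1766, -1.5665, -0.4832) x3=(0.0846, -1.1858, -1.2124)
step 27: x0=(0.4482, -0.3430, -0.0032) x1=(1.1771, -0.0054, -1.7089) x2=(1.2313, -1.5735, -0.4202) x3=(0.0583, -1.1895, -1.1766)
step 28: x0=(0.4973, -0.2892, -0.1291) x1=(1.1186, -0.0180, -1.6800) x2=(1.2847, -1.5782, -0.3585) x3=(0.0332, -1.1924, -1.1402)
step 29: x0=(0.5470, -0.2362, -0.2564) x1=(1.0593, -0.0322, -1.6492) x2=(1.3367, -1.5805, -0.2982) x3=(0.0094, -1.1945, -1.1034)
step 30: x0=(0.5970, -0.1841, -0.3848) x1=(0.9994, -0.0481, -1.6166) x2=(1.3871, -1.5804, -0.2396) x3=(-0.0130, -1.1959, -1.0661)
step 31: x0=(0.6474, -0.1331, -0.5137) x1=(0.9390, -0.0656, -1.5824) x2=(1.4355, -1.5777, -0.1829) x3=(-0.0340, -1.1965, -1.0283)
step 32: x0=(0.6979, -0.0833, -0.6430) x1=(0.8785, -0.0846, -1.5468) x2=(1.4819, -1.5723, -0.1283) x3=(-0.0536, -1.1963, -0.9902)

(1.4819, -1.5723, -0.1283)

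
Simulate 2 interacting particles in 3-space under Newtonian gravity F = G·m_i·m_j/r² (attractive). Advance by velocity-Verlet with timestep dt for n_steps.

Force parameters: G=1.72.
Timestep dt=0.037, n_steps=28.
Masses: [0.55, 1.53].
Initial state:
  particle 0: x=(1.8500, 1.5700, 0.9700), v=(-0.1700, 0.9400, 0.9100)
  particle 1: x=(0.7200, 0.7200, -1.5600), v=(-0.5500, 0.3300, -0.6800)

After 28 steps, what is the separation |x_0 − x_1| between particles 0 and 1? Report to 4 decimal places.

step 0: x0=(1.8500, 1.5700, 0.9700) x1=(0.7200, 0.7200, -1.5600)
step 1: x0=(1.8436, 1.6047, 1.0035) x1=(0.6997, 0.7322, -1.5851)
step 2: x0=(1.8371, 1.6393, 1.0366) x1=(0.6794, 0.7445, -1.6101)
step 3: x0=(1.8304, 1.6738, 1.0694) x1=(0.6592, 0.7568, -1.6349)
step 4: x0=(1.8236, 1.7082, 1.1018) x1=(0.6391, 0.7692, -1.6596)
step 5: x0=(1.8166, 1.7424, 1.1340) x1=(0.6189, 0.7816, -1.6842)
step 6: x0=(1.8095, 1.7766, 1.1658) x1=(0.5989, 0.7940, -1.7087)
step 7: x0=(1.8023, 1.8106, 1.1973) x1=(0.5789, 0.8065, -1.7331)
step 8: x0=(1.7950, 1.8446, 1.2285) x1=(0.5589, 0.8190, -1.7574)
step 9: x0=(1.7875, 1.8784, 1.2595) x1=(0.5390, 0.8315, -1.7816)
step 10: x0=(1.7800, 1.9122, 1.2902) x1=(0.5191, 0.8441, -1.8057)
step 11: x0=(1.7723, 1.9459, 1.3206) x1=(0.4992, 0.8567, -1.8297)
step 12: x0=(1.7645, 1.9795, 1.3508) x1=(0.4794, 0.8694, -1.8536)
step 13: x0=(1.7567, 2.0130, 1.3808) x1=(0.4596, 0.8820, -1.8774)
step 14: x0=(1.7487, 2.0464, 1.4105) x1=(0.4399, 0.8947, -1.9011)
step 15: x0=(1.7407, 2.0798, 1.4400) x1=(0.4201, 0.9074, -1.9248)
step 16: x0=(1.7325, 2.1130, 1.4692) x1=(0.4005, 0.9202, -1.9484)
step 17: x0=(1.7243, 2.1462, 1.4983) x1=(0.3808, 0.9330, -1.9719)
step 18: x0=(1.7160, 2.1794, 1.5271) x1=(0.3612, 0.9458, -1.9953)
step 19: x0=(1.7076, 2.2124, 1.5558) x1=(0.3416, 0.9586, -2.0186)
step 20: x0=(1.6992, 2.2454, 1.5842) x1=(0.3220, 0.9715, -2.0419)
step 21: x0=(1.6906, 2.2783, 1.6125) x1=(0.3025, 0.9843, -2.0651)
step 22: x0=(1.6820, 2.3112, 1.6405) x1=(0.2829, 0.9972, -2.0883)
step 23: x0=(1.6734, 2.3439, 1.6684) x1=(0.2634, 1.0102, -2.1114)
step 24: x0=(1.6647, 2.3767, 1.6961) x1=(0.2440, 1.0231, -2.1344)
step 25: x0=(1.6559, 2.4093, 1.7236) x1=(0.2245, 1.0361, -2.1573)
step 26: x0=(1.6470, 2.4419, 1.7510) x1=(0.2051, 1.0491, -2.1802)
step 27: x0=(1.6381, 2.4745, 1.7782) x1=(0.1857, 1.0621, -2.2030)
step 28: x0=(1.6291, 2.5070, 1.8052) x1=(0.1663, 1.0751, -2.2258)

4.5210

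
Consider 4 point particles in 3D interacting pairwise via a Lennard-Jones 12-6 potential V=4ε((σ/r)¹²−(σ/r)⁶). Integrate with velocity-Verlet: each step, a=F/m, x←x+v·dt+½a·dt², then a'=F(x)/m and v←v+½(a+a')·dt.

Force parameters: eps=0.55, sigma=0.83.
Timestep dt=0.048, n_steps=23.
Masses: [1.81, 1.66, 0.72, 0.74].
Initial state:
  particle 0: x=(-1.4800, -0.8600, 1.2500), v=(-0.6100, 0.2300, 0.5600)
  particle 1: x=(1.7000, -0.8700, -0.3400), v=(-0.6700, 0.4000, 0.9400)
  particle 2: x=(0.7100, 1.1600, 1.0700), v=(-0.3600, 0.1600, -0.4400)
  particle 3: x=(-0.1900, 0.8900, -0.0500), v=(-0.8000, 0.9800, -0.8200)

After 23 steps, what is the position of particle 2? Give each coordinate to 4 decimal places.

(0.2274, 1.3202, 0.4744)

step 0: x0=(-1.4800, -0.8600, 1.2500) x1=(1.7000, -0.8700, -0.3400) x2=(0.7100, 1.1600, 1.0700) x3=(-0.1900, 0.8900, -0.0500)
step 1: x0=(-1.5093, -0.8490, 1.2769) x1=(1.6678, -0.8508, -0.2949) x2=(0.6924, 1.1676, 1.0485) x3=(-0.2281, 0.9371, -0.0890)
step 2: x0=(-1.5385, -0.8379, 1.3038) x1=(1.6357, -0.8316, -0.2498) x2=(0.6744, 1.1750, 1.0264) x3=(-0.2658, 0.9843, -0.1274)
step 3: x0=(-1.5678, -0.8268, 1.3306) x1=(1.6035, -0.8124, -0.2046) x2=(0.6558, 1.1824, 1.0037) x3=(-0.3029, 1.0316, -0.1652)
step 4: x0=(-1.5971, -0.8158, 1.3575) x1=(1.5713, -0.7931, -0.1595) x2=(0.6368, 1.1896, 0.9805) x3=(-0.3396, 1.0789, -0.2025)
step 5: x0=(-1.6263, -0.8047, 1.3843) x1=(1.5391, -0.7739, -0.1143) x2=(0.6175, 1.1968, 0.9567) x3=(-0.3760, 1.1263, -0.2393)
step 6: x0=(-1.6556, -0.7937, 1.4112) x1=(1.5069, -0.7546, -0.0692) x2=(0.5977, 1.2039, 0.9325) x3=(-0.4119, 1.1737, -0.2757)
step 7: x0=(-1.6848, -0.7826, 1.4381) x1=(1.4747, -0.7353, -0.0240) x2=(0.5776, 1.2109, 0.9078) x3=(-0.4475, 1.2210, -0.3116)
step 8: x0=(-1.7141, -0.7715, 1.4649) x1=(1.4424, -0.7160, 0.0211) x2=(0.5572, 1.2180, 0.8827) x3=(-0.4828, 1.2684, -0.3471)
step 9: x0=(-1.7433, -0.7604, 1.4918) x1=(1.4102, -0.6967, 0.0663) x2=(0.5365, 1.2250, 0.8573) x3=(-0.5177, 1.3157, -0.3823)
step 10: x0=(-1.7725, -0.7493, 1.5186) x1=(1.3779, -0.6774, 0.1115) x2=(0.5155, 1.2320, 0.8315) x3=(-0.5524, 1.3630, -0.4172)
step 11: x0=(-1.8018, -0.7383, 1.5455) x1=(1.3457, -0.6580, 0.1566) x2=(0.4942, 1.2390, 0.8054) x3=(-0.5869, 1.4103, -0.4517)
step 12: x0=(-1.8310, -0.7272, 1.5723) x1=(1.3134, -0.6386, 0.2018) x2=(0.4728, 1.2460, 0.7790) x3=(-0.6211, 1.4575, -0.4860)
step 13: x0=(-1.8602, -0.7161, 1.5992) x1=(1.2811, -0.6192, 0.2470) x2=(0.4511, 1.2529, 0.7523) x3=(-0.6550, 1.5046, -0.5200)
step 14: x0=(-1.8895, -0.7050, 1.6260) x1=(1.2488, -0.5998, 0.2922) x2=(0.4293, 1.2598, 0.7253) x3=(-0.6888, 1.5517, -0.5538)
step 15: x0=(-1.9187, -0.6939, 1.6528) x1=(1.2165, -0.5803, 0.3374) x2=(0.4073, 1.2668, 0.6982) x3=(-0.7224, 1.5988, -0.5874)
step 16: x0=(-1.9479, -0.6828, 1.6797) x1=(1.1841, -0.5608, 0.3826) x2=(0.3851, 1.2736, 0.6708) x3=(-0.7558, 1.6458, -0.6208)
step 17: x0=(-1.9771, -0.6717, 1.7065) x1=(1.1518, -0.5412, 0.4279) x2=(0.3629, 1.2805, 0.6432) x3=(-0.7890, 1.6927, -0.6539)
step 18: x0=(-2.0063, -0.6606, 1.7334) x1=(1.1194, -0.5217, 0.4731) x2=(0.3405, 1.2872, 0.6154) x3=(-0.8221, 1.7396, -0.6870)
step 19: x0=(-2.0356, -0.6495, 1.7602) x1=(1.0870, -0.5020, 0.5183) x2=(0.3180, 1.2940, 0.5874) x3=(-0.8551, 1.7864, -0.7198)
step 20: x0=(-2.0648, -0.6384, 1.7870) x1=(1.0546, -0.4823, 0.5636) x2=(0.2954, 1.3007, 0.5594) x3=(-0.8879, 1.8331, -0.7525)
step 21: x0=(-2.0940, -0.6273, 1.8139) x1=(1.0221, -0.4626, 0.6088) x2=(0.2728, 1.3073, 0.5311) x3=(-0.9206, 1.8799, -0.7851)
step 22: x0=(-2.1232, -0.6162, 1.8407) x1=(0.9896, -0.4428, 0.6540) x2=(0.2501, 1.3138, 0.5028) x3=(-0.9532, 1.9265, -0.8176)
step 23: x0=(-2.1524, -0.6051, 1.8675) x1=(0.9571, -0.4229, 0.6992) x2=(0.2274, 1.3202, 0.4744) x3=(-0.9857, 1.9731, -0.8499)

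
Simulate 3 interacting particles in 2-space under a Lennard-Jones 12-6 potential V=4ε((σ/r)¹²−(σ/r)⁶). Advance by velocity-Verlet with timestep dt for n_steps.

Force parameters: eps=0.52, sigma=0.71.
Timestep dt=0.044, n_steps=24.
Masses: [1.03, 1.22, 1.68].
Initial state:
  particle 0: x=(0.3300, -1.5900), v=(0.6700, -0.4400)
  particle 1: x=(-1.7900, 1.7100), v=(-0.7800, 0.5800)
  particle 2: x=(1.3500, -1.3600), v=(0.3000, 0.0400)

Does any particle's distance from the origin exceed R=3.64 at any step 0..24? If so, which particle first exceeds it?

step 0: x0=(0.3300, -1.5900) x1=(-1.7900, 1.7100) x2=(1.3500, -1.3600)
step 1: x0=(0.3603, -1.6092) x1=(-1.8243, 1.7355) x2=(1.3627, -1.3584)
step 2: x0=(0.3925, -1.6279) x1=(-1.8586, 1.7610) x2=(1.3742, -1.3570)
step 3: x0=(0.4267, -1.6460) x1=(-1.8930, 1.7866) x2=(1.3846, -1.3560)
step 4: x0=(0.4629, -1.6636) x1=(-1.9273, 1.8121) x2=(1.3936, -1.3553)
step 5: x0=(0.5015, -1.6803) x1=(-1.9616, 1.8376) x2=(1.4012, -1.3552)
step 6: x0=(0.5427, -1.6961) x1=(-1.9959, 1.8631) x2=(1.4072, -1.3556)
step 7: x0=(0.5867, -1.7108) x1=(-2.0302, 1.8886) x2=(1.4116, -1.3567)
step 8: x0=(0.6336, -1.7243) x1=(-2.0646, 1.9142) x2=(1.4140, -1.3586)
step 9: x0=(0.6835, -1.7363) x1=(-2.0989, 1.9397) x2=(1.4147, -1.3613)
step 10: x0=(0.7351, -1.7475) x1=(-2.1332, 1.9652) x2=(1.4143, -1.3645)
step 11: x0=(0.7847, -1.7598) x1=(-2.1675, 1.9907) x2=(1.4152, -1.3671)
step 12: x0=(0.8235, -1.7788) x1=(-2.2018, 2.0162) x2=(1.4227, -1.3655)
step 13: x0=(0.8459, -1.8092) x1=(-2.2362, 2.0417) x2=(1.4403, -1.3570)
step 14: x0=(0.8594, -1.8463) x1=(-2.2705, 2.0673) x2=(1.4632, -1.3444)
step 15: x0=(0.8718, -1.8844) x1=(-2.3048, 2.0928) x2=(1.4869, -1.3312)
step 16: x0=(0.8859, -1.9209) x1=(-2.3391, 2.1183) x2=(1.5096, -1.3189)
step 17: x0=(0.9023, -1.9552) x1=(-2.3734, 2.1438) x2=(1.5308, -1.3080)
step 18: x0=(0.9210, -1.9871) x1=(-2.4077, 2.1693) x2=(1.5506, -1.2985)
step 19: x0=(0.9416, -2.0169) x1=(-2.4421, 2.1949) x2=(1.5692, -1.2904)
step 20: x0=(0.9641, -2.0446) x1=(-2.4764, 2.2204) x2=(1.5867, -1.2835)
step 21: x0=(0.9881, -2.0704) x1=(-2.5107, 2.2459) x2=(1.6033, -1.2778)
step 22: x0=(1.0134, -2.0945) x1=(-2.5450, 2.2714) x2=(1.6190, -1.2731)
step 23: x0=(1.0399, -2.1170) x1=(-2.5793, 2.2969) x2=(1.6341, -1.2694)
step 24: x0=(1.0675, -2.1379) x1=(-2.6137, 2.3225) x2=(1.6484, -1.2667)

no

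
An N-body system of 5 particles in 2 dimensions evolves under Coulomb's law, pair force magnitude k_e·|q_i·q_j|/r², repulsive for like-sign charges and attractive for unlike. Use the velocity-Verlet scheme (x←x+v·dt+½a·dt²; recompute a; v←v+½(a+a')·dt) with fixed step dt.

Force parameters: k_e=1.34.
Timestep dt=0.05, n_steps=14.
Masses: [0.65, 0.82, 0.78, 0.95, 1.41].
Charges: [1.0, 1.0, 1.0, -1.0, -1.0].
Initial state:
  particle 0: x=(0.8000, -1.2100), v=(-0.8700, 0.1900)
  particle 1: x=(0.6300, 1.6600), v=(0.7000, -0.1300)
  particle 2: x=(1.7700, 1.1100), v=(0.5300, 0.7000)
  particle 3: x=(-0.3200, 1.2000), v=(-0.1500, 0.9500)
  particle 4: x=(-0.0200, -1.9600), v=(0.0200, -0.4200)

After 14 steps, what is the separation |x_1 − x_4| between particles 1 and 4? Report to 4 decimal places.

step 0: x0=(0.8000, -1.2100) x1=(0.6300, 1.6600) x2=(1.7700, 1.1100) x3=(-0.3200, 1.2000) x4=(-0.0200, -1.9600)
step 1: x0=(0.7547, -1.2023) x1=(0.6622, 1.6534) x2=(1.7973, 1.1446) x3=(-0.3256, 1.2481) x4=(-0.0182, -1.9803)
step 2: x0=(0.7057, -1.1983) x1=(0.6885, 1.6466) x2=(1.8262, 1.1784) x3=(-0.3274, 1.2973) x4=(-0.0149, -1.9991)
step 3: x0=(0.6532, -1.1982) x1=(0.7090, 1.6400) x2=(1.8570, 1.2115) x3=(-0.3253, 1.3472) x4=(-0.0101, -2.0163)
step 4: x0=(0.5972, -1.2024) x1=(0.7234, 1.6336) x2=(1.8896, 1.2439) x3=(-0.3195, 1.3978) x4=(-0.0037, -2.0317)
step 5: x0=(0.5378, -1.2112) x1=(0.7318, 1.6274) x2=(1.9242, 1.2757) x3=(-0.3098, 1.4489) x4=(0.0040, -2.0451)
step 6: x0=(0.4749, -1.2249) x1=(0.7340, 1.6217) x2=(1.9607, 1.3070) x3=(-0.2962, 1.5004) x4=(0.0133, -2.0564)
step 7: x0=(0.4088, -1.2442) x1=(0.7300, 1.6163) x2=(1.9991, 1.3379) x3=(-0.2785, 1.5520) x4=(0.0239, -2.0653)
step 8: x0=(0.3395, -1.2696) x1=(0.7196, 1.6113) x2=(2.0392, 1.3685) x3=(-0.2567, 1.6036) x4=(0.0359, -2.0714)
step 9: x0=(0.2672, -1.3020) x1=(0.7027, 1.6070) x2=(2.0810, 1.3988) x3=(-0.2304, 1.6551) x4=(0.0491, -2.0744)
step 10: x0=(0.1923, -1.3426) x1=(0.6791, 1.6034) x2=(2.1243, 1.4290) x3=(-0.1994, 1.7061) x4=(0.0634, -2.0738)
step 11: x0=(0.1154, -1.3928) x1=(0.6484, 1.6008) x2=(2.1689, 1.4592) x3=(-0.1633, 1.7564) x4=(0.0787, -2.0687)
step 12: x0=(0.0374, -1.4546) x1=(0.6101, 1.5996) x2=(2.2146, 1.4893) x3=(-0.1214, 1.8055) x4=(0.0943, -2.0584)
step 13: x0=(-0.0396, -1.5306) x1=(0.5635, 1.6005) x2=(2.2613, 1.5195) x3=(-0.0731, 1.8528) x4=(0.1094, -2.0415)
step 14: x0=(-0.1118, -1.6245) x1=(0.5074, 1.6049) x2=(2.3087, 1.5497) x3=(-0.0171, 1.8972) x4=(0.1222, -2.0164)

3.6417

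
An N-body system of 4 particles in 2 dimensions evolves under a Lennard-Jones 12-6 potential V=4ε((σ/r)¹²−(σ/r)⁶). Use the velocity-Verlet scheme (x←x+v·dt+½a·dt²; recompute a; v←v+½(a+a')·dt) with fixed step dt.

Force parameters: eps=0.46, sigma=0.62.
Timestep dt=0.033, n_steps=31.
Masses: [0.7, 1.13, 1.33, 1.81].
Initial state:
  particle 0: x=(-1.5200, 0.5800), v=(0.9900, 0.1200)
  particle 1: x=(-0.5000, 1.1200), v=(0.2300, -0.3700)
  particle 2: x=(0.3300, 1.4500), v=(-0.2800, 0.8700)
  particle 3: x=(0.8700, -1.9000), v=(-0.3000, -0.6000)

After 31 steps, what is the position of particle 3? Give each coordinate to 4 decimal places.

step 0: x0=(-1.5200, 0.5800) x1=(-0.5000, 1.1200) x2=(0.3300, 1.4500) x3=(0.8700, -1.9000)
step 1: x0=(-1.4872, 0.5840) x1=(-0.4920, 1.1079) x2=(0.3204, 1.4785) x3=(0.8601, -1.9198)
step 2: x0=(-1.4540, 0.5883) x1=(-0.4833, 1.0962) x2=(0.3099, 1.5067) x3=(0.8502, -1.9396)
step 3: x0=(-1.4204, 0.5927) x1=(-0.4740, 1.0848) x2=(0.2987, 1.5345) x3=(0.8403, -1.9594)
step 4: x0=(-1.3862, 0.5975) x1=(-0.4640, 1.0737) x2=(0.2867, 1.5618) x3=(0.8304, -1.9792)
step 5: x0=(-1.3515, 0.6025) x1=(-0.4536, 1.0630) x2=(0.2739, 1.5887) x3=(0.8205, -1.9990)
step 6: x0=(-1.3160, 0.6079) x1=(-0.4429, 1.0526) x2=(0.2605, 1.6150) x3=(0.8106, -2.0188)
step 7: x0=(-1.2796, 0.6138) x1=(-0.4319, 1.0426) x2=(0.2464, 1.6409) x3=(0.8007, -2.0386)
step 8: x0=(-1.2422, 0.6202) x1=(-0.4208, 1.0330) x2=(0.2317, 1.6661) x3=(0.7908, -2.0584)
step 9: x0=(-1.2034, 0.6273) x1=(-0.4098, 1.0235) x2=(0.2164, 1.6909) x3=(0.7809, -2.0782)
step 10: x0=(-1.1632, 0.6351) x1=(-0.3992, 1.0143) x2=(0.2006, 1.7150) x3=(0.7710, -2.0980)
step 11: x0=(-1.1210, 0.6439) x1=(-0.3892, 1.0051) x2=(0.1843, 1.7386) x3=(0.7611, -2.1178)
step 12: x0=(-1.0765, 0.6538) x1=(-0.3800, 0.9959) x2=(0.1675, 1.7616) x3=(0.7512, -2.1376)
step 13: x0=(-1.0296, 0.6650) x1=(-0.3720, 0.9866) x2=(0.1504, 1.7841) x3=(0.7413, -2.1574)
step 14: x0=(-0.9806, 0.6772) x1=(-0.3648, 0.9772) x2=(0.1329, 1.8060) x3=(0.7314, -2.1772)
step 15: x0=(-0.9328, 0.6887) x1=(-0.3565, 0.9688) x2=(0.1151, 1.8275) x3=(0.7215, -2.1970)
step 16: x0=(-0.8977, 0.6942) x1=(-0.3400, 0.9647) x2=(0.0970, 1.8485) x3=(0.7116, -2.2168)
step 17: x0=(-0.8876, 0.6875) x1=(-0.3078, 0.9687) x2=(0.0787, 1.8690) x3=(0.7017, -2.2366)
step 18: x0=(-0.8886, 0.6755) x1=(-0.2684, 0.9767) x2=(0.0602, 1.8890) x3=(0.6918, -2.2564)
step 19: x0=(-0.8903, 0.6632) x1=(-0.2284, 0.9854) x2=(0.0415, 1.9085) x3=(0.6819, -2.2762)
step 20: x0=(-0.8898, 0.6519) x1=(-0.1895, 0.9941) x2=(0.0226, 1.9275) x3=(0.6720, -2.2960)
step 21: x0=(-0.8868, 0.6419) x1=(-0.1519, 1.0028) x2=(0.0035, 1.9458) x3=(0.6621, -2.3158)
step 22: x0=(-0.8816, 0.6330) x1=(-0.1157, 1.0115) x2=(-0.0156, 1.9635) x3=(0.6522, -2.3356)
step 23: x0=(-0.8745, 0.6250) x1=(-0.0805, 1.0203) x2=(-0.0348, 1.9806) x3=(0.6423, -2.3554)
step 24: x0=(-0.8659, 0.6179) x1=(-0.0462, 1.0293) x2=(-0.0541, 1.9971) x3=(0.6324, -2.3751)
step 25: x0=(-0.8559, 0.6114) x1=(-0.0128, 1.0386) x2=(-0.0734, 2.0131) x3=(0.6225, -2.3949)
step 26: x0=(-0.8448, 0.6055) x1=(0.0200, 1.0481) x2=(-0.0926, 2.0285) x3=(0.6126, -2.4147)
step 27: x0=(-0.8328, 0.6002) x1=(0.0521, 1.0580) x2=(-0.1118, 2.0433) x3=(0.6027, -2.4345)
step 28: x0=(-0.8200, 0.5952) x1=(0.0836, 1.0681) x2=(-0.1309, 2.0578) x3=(0.5928, -2.4543)
step 29: x0=(-0.8065, 0.5907) x1=(0.1146, 1.0785) x2=(-0.1500, 2.0718) x3=(0.5829, -2.4741)
step 30: x0=(-0.7924, 0.5864) x1=(0.1452, 1.0891) x2=(-0.1689, 2.0854) x3=(0.5730, -2.4939)
step 31: x0=(-0.7778, 0.5825) x1=(0.1752, 1.0999) x2=(-0.1878, 2.0986) x3=(0.5631, -2.5137)

(0.5631, -2.5137)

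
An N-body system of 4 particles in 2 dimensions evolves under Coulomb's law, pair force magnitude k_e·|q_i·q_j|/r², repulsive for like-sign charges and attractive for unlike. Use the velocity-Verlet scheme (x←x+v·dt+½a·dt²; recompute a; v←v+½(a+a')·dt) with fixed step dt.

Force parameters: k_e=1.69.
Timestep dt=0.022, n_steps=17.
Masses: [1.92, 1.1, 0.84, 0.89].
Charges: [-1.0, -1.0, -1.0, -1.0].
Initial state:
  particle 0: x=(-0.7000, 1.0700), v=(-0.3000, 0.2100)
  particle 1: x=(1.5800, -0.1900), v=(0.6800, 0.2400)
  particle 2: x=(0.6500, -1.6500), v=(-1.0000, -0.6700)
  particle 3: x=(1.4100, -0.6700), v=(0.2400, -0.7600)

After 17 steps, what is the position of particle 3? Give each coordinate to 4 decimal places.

step 0: x0=(-0.7000, 1.0700) x1=(1.5800, -0.1900) x2=(0.6500, -1.6500) x3=(1.4100, -0.6700)
step 1: x0=(-0.7067, 1.0747) x1=(1.5956, -0.1833) x2=(0.6277, -1.6652) x3=(1.4149, -0.6882)
step 2: x0=(-0.7134, 1.0795) x1=(1.6122, -0.1740) x2=(0.6050, -1.6812) x3=(1.4192, -0.7090)
step 3: x0=(-0.7203, 1.0843) x1=(1.6299, -0.1624) x2=(0.5817, -1.6980) x3=(1.4230, -0.7322)
step 4: x0=(-0.7273, 1.0893) x1=(1.6484, -0.1488) x2=(0.5579, -1.7156) x3=(1.4264, -0.7573)
step 5: x0=(-0.7345, 1.0944) x1=(1.6678, -0.1334) x2=(0.5336, -1.7339) x3=(1.4295, -0.7842)
step 6: x0=(-0.7417, 1.0996) x1=(1.6879, -0.1164) x2=(0.5088, -1.7530) x3=(1.4324, -0.8125)
step 7: x0=(-0.7490, 1.1049) x1=(1.7086, -0.0981) x2=(0.4836, -1.7727) x3=(1.4352, -0.8421)
step 8: x0=(-0.7565, 1.1103) x1=(1.7300, -0.0785) x2=(0.4578, -1.7931) x3=(1.4379, -0.8728)
step 9: x0=(-0.7640, 1.1158) x1=(1.7519, -0.0579) x2=(0.4316, -1.8141) x3=(1.4406, -0.9044)
step 10: x0=(-0.7716, 1.1214) x1=(1.7743, -0.0363) x2=(0.4048, -1.8357) x3=(1.4434, -0.9368)
step 11: x0=(-0.7794, 1.1270) x1=(1.7972, -0.0140) x2=(0.3777, -1.8579) x3=(1.4463, -0.9699)
step 12: x0=(-0.7872, 1.1328) x1=(1.8205, 0.0092) x2=(0.3500, -1.8807) x3=(1.4493, -1.0036)
step 13: x0=(-0.7952, 1.1387) x1=(1.8441, 0.0330) x2=(0.3219, -1.9040) x3=(1.4525, -1.0378)
step 14: x0=(-0.8032, 1.1446) x1=(1.8681, 0.0574) x2=(0.2933, -1.9278) x3=(1.4559, -1.0725)
step 15: x0=(-0.8113, 1.1507) x1=(1.8925, 0.0823) x2=(0.2643, -1.9521) x3=(1.4594, -1.1076)
step 16: x0=(-0.8195, 1.1568) x1=(1.9171, 0.1077) x2=(0.2349, -1.9768) x3=(1.4632, -1.1430)
step 17: x0=(-0.8278, 1.1630) x1=(1.9421, 0.1336) x2=(0.2051, -2.0020) x3=(1.4672, -1.1787)

(1.4672, -1.1787)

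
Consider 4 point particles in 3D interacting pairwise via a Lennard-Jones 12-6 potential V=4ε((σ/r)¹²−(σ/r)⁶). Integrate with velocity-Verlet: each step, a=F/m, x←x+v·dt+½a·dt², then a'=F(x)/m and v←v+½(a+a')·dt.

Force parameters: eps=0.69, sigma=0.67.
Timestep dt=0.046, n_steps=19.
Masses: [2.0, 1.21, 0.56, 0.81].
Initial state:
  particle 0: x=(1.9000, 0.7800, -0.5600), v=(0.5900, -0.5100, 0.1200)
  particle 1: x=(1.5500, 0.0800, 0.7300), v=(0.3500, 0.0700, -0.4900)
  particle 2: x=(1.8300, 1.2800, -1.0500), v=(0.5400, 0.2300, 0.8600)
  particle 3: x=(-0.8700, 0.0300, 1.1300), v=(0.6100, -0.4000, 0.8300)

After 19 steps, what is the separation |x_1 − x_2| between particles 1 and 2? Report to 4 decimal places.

step 0: x0=(1.9000, 0.7800, -0.5600) x1=(1.5500, 0.0800, 0.7300) x2=(1.8300, 1.2800, -1.0500) x3=(-0.8700, 0.0300, 1.1300)
step 1: x0=(1.9276, 0.7533, -0.5513) x1=(1.5661, 0.0833, 0.7074) x2=(1.8532, 1.3022, -1.0218) x3=(-0.8419, 0.0116, 1.1682)
step 2: x0=(1.9555, 0.7240, -0.5403) x1=(1.5823, 0.0866, 0.6846) x2=(1.8752, 1.3334, -1.0013) x3=(-0.8139, -0.0068, 1.2064)
step 3: x0=(1.9832, 0.6955, -0.5299) x1=(1.5985, 0.0900, 0.6617) x2=(1.8976, 1.3612, -0.9783) x3=(-0.7858, -0.0252, 1.2445)
step 4: x0=(2.0107, 0.6691, -0.5207) x1=(1.6147, 0.0936, 0.6385) x2=(1.9210, 1.3817, -0.9503) x3=(-0.7577, -0.0436, 1.2827)
step 5: x0=(2.0378, 0.6448, -0.5127) x1=(1.6311, 0.0973, 0.6150) x2=(1.9453, 1.3943, -0.9175) x3=(-0.7296, -0.0620, 1.3209)
step 6: x0=(2.0645, 0.6226, -0.5058) x1=(1.6476, 0.1012, 0.5913) x2=(1.9706, 1.3989, -0.8804) x3=(-0.7015, -0.0804, 1.3590)
step 7: x0=(2.0909, 0.6025, -0.4996) x1=(1.6642, 0.1052, 0.5671) x2=(1.9969, 1.3956, -0.8395) x3=(-0.6734, -0.0988, 1.3972)
step 8: x0=(2.1170, 0.5846, -0.4942) x1=(1.6810, 0.1095, 0.5425) x2=(2.0241, 1.3842, -0.7951) x3=(-0.6453, -0.1172, 1.4354)
step 9: x0=(2.1426, 0.5688, -0.4894) x1=(1.6980, 0.1141, 0.5173) x2=(2.0523, 1.3644, -0.7474) x3=(-0.6171, -0.1356, 1.4735)
step 10: x0=(2.1678, 0.5554, -0.4849) x1=(1.7153, 0.1189, 0.4915) x2=(2.0814, 1.3357, -0.6969) x3=(-0.5890, -0.1540, 1.5117)
step 11: x0=(2.1925, 0.5441, -0.4807) x1=(1.7329, 0.1241, 0.4649) x2=(2.1115, 1.2983, -0.6439) x3=(-0.5609, -0.1724, 1.5498)
step 12: x0=(2.2168, 0.5342, -0.4763) x1=(1.7510, 0.1297, 0.4375) x2=(2.1422, 1.2553, -0.5897) x3=(-0.5327, -0.1908, 1.5880)
step 13: x0=(2.2411, 0.5219, -0.4710) x1=(1.7695, 0.1359, 0.4090) x2=(2.1719, 1.2198, -0.5365) x3=(-0.5046, -0.2091, 1.6261)
step 14: x0=(2.2658, 0.5005, -0.4642) x1=(1.7888, 0.1426, 0.3792) x2=(2.1985, 1.2155, -0.4860) x3=(-0.4764, -0.2275, 1.6643)
step 15: x0=(2.2905, 0.4736, -0.4563) x1=(1.8089, 0.1502, 0.3479) x2=(2.2233, 1.2288, -0.4358) x3=(-0.4483, -0.2459, 1.7024)
step 16: x0=(2.3144, 0.4469, -0.4473) x1=(1.8302, 0.1586, 0.3146) x2=(2.2481, 1.2397, -0.3854) x3=(-0.4201, -0.2643, 1.7406)
step 17: x0=(2.3373, 0.4219, -0.4367) x1=(1.8530, 0.1682, 0.2788) x2=(2.2733, 1.2420, -0.3352) x3=(-0.3919, -0.2827, 1.7787)
step 18: x0=(2.3589, 0.3989, -0.4241) x1=(1.8779, 0.1791, 0.2400) x2=(2.2990, 1.2343, -0.2858) x3=(-0.3638, -0.3011, 1.8168)
step 19: x0=(2.3788, 0.3778, -0.4090) x1=(1.9054, 0.1915, 0.1977) x2=(2.3250, 1.2167, -0.2374) x3=(-0.3356, -0.3195, 1.8550)

1.1901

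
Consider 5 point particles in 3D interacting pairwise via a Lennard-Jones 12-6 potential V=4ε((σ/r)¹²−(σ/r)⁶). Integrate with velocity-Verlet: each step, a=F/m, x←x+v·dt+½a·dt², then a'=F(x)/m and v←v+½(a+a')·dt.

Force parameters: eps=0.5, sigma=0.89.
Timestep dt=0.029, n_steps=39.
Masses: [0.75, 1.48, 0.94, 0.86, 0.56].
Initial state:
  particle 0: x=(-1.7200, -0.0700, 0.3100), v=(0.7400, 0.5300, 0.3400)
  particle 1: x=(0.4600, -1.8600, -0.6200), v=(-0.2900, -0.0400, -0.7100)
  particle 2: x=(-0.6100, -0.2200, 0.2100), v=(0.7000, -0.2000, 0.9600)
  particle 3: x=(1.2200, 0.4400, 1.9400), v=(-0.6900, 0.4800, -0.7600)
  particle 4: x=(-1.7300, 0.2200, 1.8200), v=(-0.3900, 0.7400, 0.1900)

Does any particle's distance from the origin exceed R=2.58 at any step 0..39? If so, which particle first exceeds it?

step 0: x0=(-1.7200, -0.0700, 0.3100) x1=(0.4600, -1.8600, -0.6200) x2=(-0.6100, -0.2200, 0.2100) x3=(1.2200, 0.4400, 1.9400) x4=(-1.7300, 0.2200, 1.8200)
step 1: x0=(-1.6978, -0.0547, 0.3199) x1=(0.4516, -1.8612, -0.6406) x2=(-0.5903, -0.2257, 0.2379) x3=(1.2000, 0.4539, 1.9180) x4=(-1.7413, 0.2414, 1.8253)
step 2: x0=(-1.6741, -0.0396, 0.3301) x1=(0.4432, -1.8623, -0.6612) x2=(-0.5718, -0.2313, 0.2659) x3=(1.1800, 0.4678, 1.8959) x4=(-1.7525, 0.2627, 1.8301)
step 3: x0=(-1.6490, -0.0246, 0.3404) x1=(0.4347, -1.8634, -0.6817) x2=(-0.5544, -0.2366, 0.2940) x3=(1.1599, 0.4817, 1.8738) x4=(-1.7637, 0.2840, 1.8345)
step 4: x0=(-1.6224, -0.0099, 0.3510) x1=(0.4263, -1.8645, -0.7023) x2=(-0.5383, -0.2418, 0.3222) x3=(1.1399, 0.4957, 1.8518) x4=(-1.7748, 0.3051, 1.8384)
step 5: x0=(-1.5944, 0.0045, 0.3619) x1=(0.4178, -1.8656, -0.7228) x2=(-0.5233, -0.2467, 0.3505) x3=(1.1198, 0.5096, 1.8297) x4=(-1.7858, 0.3261, 1.8418)
step 6: x0=(-1.5649, 0.0187, 0.3731) x1=(0.4094, -1.8667, -0.7434) x2=(-0.5095, -0.2513, 0.3787) x3=(1.0997, 0.5235, 1.8076) x4=(-1.7967, 0.3470, 1.8448)
step 7: x0=(-1.5340, 0.0326, 0.3845) x1=(0.4009, -1.8678, -0.7639) x2=(-0.4968, -0.2556, 0.4070) x3=(1.0796, 0.5373, 1.7855) x4=(-1.8075, 0.3678, 1.8474)
step 8: x0=(-1.5018, 0.0461, 0.3963) x1=(0.3924, -1.8688, -0.7845) x2=(-0.4852, -0.2596, 0.4353) x3=(1.0595, 0.5512, 1.7634) x4=(-1.8182, 0.3885, 1.8494)
step 9: x0=(-1.4684, 0.0594, 0.4085) x1=(0.3840, -1.8699, -0.8050) x2=(-0.4747, -0.2633, 0.4636) x3=(1.0394, 0.5651, 1.7413) x4=(-1.8288, 0.4091, 1.8511)
step 10: x0=(-1.4339, 0.0723, 0.4210) x1=(0.3755, -1.8709, -0.8255) x2=(-0.4651, -0.2667, 0.4918) x3=(1.0192, 0.5790, 1.7191) x4=(-1.8392, 0.4295, 1.8523)
step 11: x0=(-1.3987, 0.0850, 0.4339) x1=(0.3670, -1.8719, -0.8460) x2=(-0.4561, -0.2699, 0.5201) x3=(0.9990, 0.5928, 1.6970) x4=(-1.8494, 0.4499, 1.8530)
step 12: x0=(-1.3631, 0.0977, 0.4471) x1=(0.3585, -1.8730, -0.8665) x2=(-0.4475, -0.2729, 0.5483) x3=(0.9788, 0.6066, 1.6748) x4=(-1.8595, 0.4701, 1.8534)
step 13: x0=(-1.3279, 0.1105, 0.4606) x1=(0.3500, -1.8740, -0.8870) x2=(-0.4386, -0.2760, 0.5766) x3=(0.9585, 0.6204, 1.6525) x4=(-1.8694, 0.4902, 1.8533)
step 14: x0=(-1.2938, 0.1238, 0.4742) x1=(0.3415, -1.8750, -0.9074) x2=(-0.4289, -0.2794, 0.6050) x3=(0.9382, 0.6342, 1.6303) x4=(-1.8791, 0.5102, 1.8528)
step 15: x0=(-1.2617, 0.1382, 0.4878) x1=(0.3330, -1.8760, -0.9279) x2=(-0.4176, -0.2836, 0.6337) x3=(0.9179, 0.6480, 1.6080) x4=(-1.8887, 0.5300, 1.8520)
step 16: x0=(-1.2323, 0.1538, 0.5012) x1=(0.3245, -1.8769, -0.9484) x2=(-0.4043, -0.2887, 0.6628) x3=(0.8974, 0.6617, 1.5857) x4=(-1.8980, 0.5498, 1.8507)
step 17: x0=(-1.2057, 0.1710, 0.5143) x1=(0.3159, -1.8779, -0.9688) x2=(-0.3888, -0.2949, 0.6924) x3=(0.8769, 0.6754, 1.5633) x4=(-1.9071, 0.5694, 1.8491)
step 18: x0=(-1.1815, 0.1895, 0.5271) x1=(0.3074, -1.8789, -0.9893) x2=(-0.3715, -0.3021, 0.7224) x3=(0.8564, 0.6890, 1.5409) x4=(-1.9161, 0.5889, 1.8472)
step 19: x0=(-1.1588, 0.2090, 0.5399) x1=(0.2989, -1.8799, -1.0097) x2=(-0.3529, -0.3099, 0.7527) x3=(0.8357, 0.7026, 1.5185) x4=(-1.9248, 0.6083, 1.8450)
step 20: x0=(-1.1370, 0.2291, 0.5527) x1=(0.2904, -1.8808, -1.0302) x2=(-0.3337, -0.3181, 0.7833) x3=(0.8150, 0.7161, 1.4959) x4=(-1.9332, 0.6276, 1.8424)
step 21: x0=(-1.1153, 0.2492, 0.5657) x1=(0.2818, -1.8818, -1.0506) x2=(-0.3145, -0.3262, 0.8139) x3=(0.7941, 0.7295, 1.4734) x4=(-1.9415, 0.6468, 1.8395)
step 22: x0=(-1.0933, 0.2690, 0.5791) x1=(0.2733, -1.8827, -1.0710) x2=(-0.2955, -0.3339, 0.8444) x3=(0.7731, 0.7428, 1.4507) x4=(-1.9495, 0.6658, 1.8362)
step 23: x0=(-1.0705, 0.2883, 0.5929) x1=(0.2648, -1.8837, -1.0915) x2=(-0.2771, -0.3410, 0.8748) x3=(0.7520, 0.7560, 1.4280) x4=(-1.9573, 0.6848, 1.8327)
step 24: x0=(-1.0470, 0.3070, 0.6074) x1=(0.2563, -1.8846, -1.1119) x2=(-0.2593, -0.3474, 0.9050) x3=(0.7307, 0.7690, 1.4051) x4=(-1.9649, 0.7037, 1.8289)
step 25: x0=(-1.0225, 0.3249, 0.6224) x1=(0.2477, -1.8856, -1.1323) x2=(-0.2422, -0.3530, 0.9350) x3=(0.7092, 0.7819, 1.3822) x4=(-1.9723, 0.7224, 1.8248)
step 26: x0=(-0.9971, 0.3419, 0.6381) x1=(0.2392, -1.8865, -1.1527) x2=(-0.2258, -0.3576, 0.9646) x3=(0.6874, 0.7945, 1.3592) x4=(-1.9794, 0.7411, 1.8204)
step 27: x0=(-0.9707, 0.3581, 0.6544) x1=(0.2306, -1.8874, -1.1731) x2=(-0.2101, -0.3613, 0.9941) x3=(0.6655, 0.8069, 1.3361) x4=(-1.9862, 0.7596, 1.8158)
step 28: x0=(-0.9433, 0.3733, 0.6714) x1=(0.2221, -1.8883, -1.1935) x2=(-0.1951, -0.3640, 1.0232) x3=(0.6433, 0.8191, 1.3129) x4=(-1.9929, 0.7781, 1.8110)
step 29: x0=(-0.9149, 0.3877, 0.6890) x1=(0.2136, -1.8893, -1.2139) x2=(-0.1808, -0.3656, 1.0519) x3=(0.6208, 0.8310, 1.2896) x4=(-1.9993, 0.7964, 1.8058)
step 30: x0=(-0.8856, 0.4011, 0.7074) x1=(0.2050, -1.8902, -1.2343) x2=(-0.1670, -0.3662, 1.0804) x3=(0.5980, 0.8425, 1.2662) x4=(-2.0054, 0.8147, 1.8005)
step 31: x0=(-0.8553, 0.4136, 0.7265) x1=(0.1965, -1.8911, -1.2547) x2=(-0.1539, -0.3656, 1.1085) x3=(0.5748, 0.8536, 1.2427) x4=(-2.0114, 0.8329, 1.7950)
step 32: x0=(-0.8239, 0.4251, 0.7464) x1=(0.1880, -1.8920, -1.2751) x2=(-0.1413, -0.3638, 1.1362) x3=(0.5511, 0.8644, 1.2190) x4=(-2.0171, 0.8510, 1.7893)
step 33: x0=(-0.7915, 0.4358, 0.7669) x1=(0.1794, -1.8930, -1.2955) x2=(-0.1293, -0.3608, 1.1635) x3=(0.5270, 0.8746, 1.1953) x4=(-2.0225, 0.8690, 1.7834)
step 34: x0=(-0.7579, 0.4455, 0.7883) x1=(0.1709, -1.8939, -1.3159) x2=(-0.1178, -0.3565, 1.1905) x3=(0.5023, 0.8843, 1.1714) x4=(-2.0278, 0.8870, 1.7773)
step 35: x0=(-0.7230, 0.4544, 0.8105) x1=(0.1623, -1.8948, -1.3362) x2=(-0.1068, -0.3509, 1.2169) x3=(0.4770, 0.8934, 1.1474) x4=(-2.0329, 0.9048, 1.7711)
step 36: x0=(-0.6868, 0.4624, 0.8335) x1=(0.1538, -1.8957, -1.3566) x2=(-0.0963, -0.3440, 1.2429) x3=(0.4507, 0.9018, 1.1232) x4=(-2.0377, 0.9226, 1.7647)
step 37: x0=(-0.6489, 0.4698, 0.8574) x1=(0.1452, -1.8966, -1.3770) x2=(-0.0862, -0.3358, 1.2684) x3=(0.4235, 0.9093, 1.0989) x4=(-2.0424, 0.9404, 1.7583)
step 38: x0=(-0.6092, 0.4767, 0.8822) x1=(0.1367, -1.8975, -1.3974) x2=(-0.0765, -0.3263, 1.2935) x3=(0.3949, 0.9159, 1.0745) x4=(-2.0468, 0.9580, 1.7517)
step 39: x0=(-0.5676, 0.4832, 0.9077) x1=(0.1282, -1.8984, -1.4178) x2=(-0.0671, -0.3155, 1.3180) x3=(0.3650, 0.9214, 1.0499) x4=(-2.0512, 0.9757, 1.7450)

yes, particle 4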